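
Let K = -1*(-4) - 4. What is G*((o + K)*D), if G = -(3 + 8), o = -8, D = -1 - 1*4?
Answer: -440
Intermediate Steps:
D = -5 (D = -1 - 4 = -5)
K = 0 (K = 4 - 4 = 0)
G = -11 (G = -1*11 = -11)
G*((o + K)*D) = -11*(-8 + 0)*(-5) = -(-88)*(-5) = -11*40 = -440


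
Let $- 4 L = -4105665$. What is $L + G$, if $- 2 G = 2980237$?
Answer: $- \frac{1854809}{4} \approx -4.637 \cdot 10^{5}$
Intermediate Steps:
$G = - \frac{2980237}{2}$ ($G = \left(- \frac{1}{2}\right) 2980237 = - \frac{2980237}{2} \approx -1.4901 \cdot 10^{6}$)
$L = \frac{4105665}{4}$ ($L = \left(- \frac{1}{4}\right) \left(-4105665\right) = \frac{4105665}{4} \approx 1.0264 \cdot 10^{6}$)
$L + G = \frac{4105665}{4} - \frac{2980237}{2} = - \frac{1854809}{4}$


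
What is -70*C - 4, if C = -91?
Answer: 6366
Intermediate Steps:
-70*C - 4 = -70*(-91) - 4 = 6370 - 4 = 6366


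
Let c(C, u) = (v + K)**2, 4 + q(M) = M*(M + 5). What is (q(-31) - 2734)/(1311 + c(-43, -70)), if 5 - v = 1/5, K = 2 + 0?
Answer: -48300/33931 ≈ -1.4235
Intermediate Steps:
K = 2
v = 24/5 (v = 5 - 1/5 = 24/5 ≈ 4.8000)
q(M) = -4 + M*(5 + M) (q(M) = -4 + M*(M + 5) = -4 + M*(5 + M))
c(C, u) = 1156/25 (c(C, u) = (24/5 + 2)**2 = (34/5)**2 = 1156/25)
(q(-31) - 2734)/(1311 + c(-43, -70)) = ((-4 + (-31)**2 + 5*(-31)) - 2734)/(1311 + 1156/25) = ((-4 + 961 - 155) - 2734)/(33931/25) = (802 - 2734)*(25/33931) = -1932*25/33931 = -48300/33931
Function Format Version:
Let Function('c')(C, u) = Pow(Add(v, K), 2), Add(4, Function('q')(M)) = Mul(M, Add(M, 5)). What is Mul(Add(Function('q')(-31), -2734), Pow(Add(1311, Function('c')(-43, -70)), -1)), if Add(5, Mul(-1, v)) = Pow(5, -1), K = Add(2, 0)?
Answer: Rational(-48300, 33931) ≈ -1.4235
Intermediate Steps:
K = 2
v = Rational(24, 5) (v = Add(5, Mul(-1, Pow(5, -1))) = Add(5, Mul(-1, Rational(1, 5))) = Add(5, Rational(-1, 5)) = Rational(24, 5) ≈ 4.8000)
Function('q')(M) = Add(-4, Mul(M, Add(5, M))) (Function('q')(M) = Add(-4, Mul(M, Add(M, 5))) = Add(-4, Mul(M, Add(5, M))))
Function('c')(C, u) = Rational(1156, 25) (Function('c')(C, u) = Pow(Add(Rational(24, 5), 2), 2) = Pow(Rational(34, 5), 2) = Rational(1156, 25))
Mul(Add(Function('q')(-31), -2734), Pow(Add(1311, Function('c')(-43, -70)), -1)) = Mul(Add(Add(-4, Pow(-31, 2), Mul(5, -31)), -2734), Pow(Add(1311, Rational(1156, 25)), -1)) = Mul(Add(Add(-4, 961, -155), -2734), Pow(Rational(33931, 25), -1)) = Mul(Add(802, -2734), Rational(25, 33931)) = Mul(-1932, Rational(25, 33931)) = Rational(-48300, 33931)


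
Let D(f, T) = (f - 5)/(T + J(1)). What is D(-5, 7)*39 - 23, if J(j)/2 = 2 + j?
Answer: -53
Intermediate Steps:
J(j) = 4 + 2*j (J(j) = 2*(2 + j) = 4 + 2*j)
D(f, T) = (-5 + f)/(6 + T) (D(f, T) = (f - 5)/(T + (4 + 2*1)) = (-5 + f)/(T + (4 + 2)) = (-5 + f)/(T + 6) = (-5 + f)/(6 + T))
D(-5, 7)*39 - 23 = ((-5 - 5)/(6 + 7))*39 - 23 = (-10/13)*39 - 23 = ((1/13)*(-10))*39 - 23 = -10/13*39 - 23 = -30 - 23 = -53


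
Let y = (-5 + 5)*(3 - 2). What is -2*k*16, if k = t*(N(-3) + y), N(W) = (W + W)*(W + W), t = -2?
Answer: 2304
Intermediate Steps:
N(W) = 4*W² (N(W) = (2*W)*(2*W) = 4*W²)
y = 0 (y = 0*1 = 0)
k = -72 (k = -2*(4*(-3)² + 0) = -2*(4*9 + 0) = -2*(36 + 0) = -2*36 = -72)
-2*k*16 = -2*(-72)*16 = 144*16 = 2304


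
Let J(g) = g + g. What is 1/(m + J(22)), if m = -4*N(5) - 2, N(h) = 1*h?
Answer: 1/22 ≈ 0.045455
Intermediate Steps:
N(h) = h
J(g) = 2*g
m = -22 (m = -4*5 - 2 = -20 - 2 = -22)
1/(m + J(22)) = 1/(-22 + 2*22) = 1/(-22 + 44) = 1/22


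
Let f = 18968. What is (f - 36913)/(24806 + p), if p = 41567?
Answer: -17945/66373 ≈ -0.27037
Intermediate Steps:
(f - 36913)/(24806 + p) = (18968 - 36913)/(24806 + 41567) = -17945/66373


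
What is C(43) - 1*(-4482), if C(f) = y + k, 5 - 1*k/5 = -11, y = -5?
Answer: 4557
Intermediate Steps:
k = 80 (k = 25 - 5*(-11) = 25 + 55 = 80)
C(f) = 75 (C(f) = -5 + 80 = 75)
C(43) - 1*(-4482) = 75 - 1*(-4482) = 75 + 4482 = 4557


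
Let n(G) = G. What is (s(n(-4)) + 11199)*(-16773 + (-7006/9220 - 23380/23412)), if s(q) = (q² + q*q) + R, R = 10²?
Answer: -1709553556875423/8994110 ≈ -1.9007e+8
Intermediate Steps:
R = 100
s(q) = 100 + 2*q² (s(q) = (q² + q*q) + 100 = (q² + q²) + 100 = 2*q² + 100 = 100 + 2*q²)
(s(n(-4)) + 11199)*(-16773 + (-7006/9220 - 23380/23412)) = ((100 + 2*(-4)²) + 11199)*(-16773 + (-7006/9220 - 23380/23412)) = ((100 + 2*16) + 11199)*(-16773 + (-7006*1/9220 - 23380*1/23412)) = ((100 + 32) + 11199)*(-16773 + (-3503/4610 - 5845/5853)) = (132 + 11199)*(-16773 - 47448509/26982330) = 11331*(-452622069599/26982330) = -1709553556875423/8994110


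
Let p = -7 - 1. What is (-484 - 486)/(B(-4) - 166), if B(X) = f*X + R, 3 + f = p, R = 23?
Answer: 970/99 ≈ 9.7980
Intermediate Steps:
p = -8
f = -11 (f = -3 - 8 = -11)
B(X) = 23 - 11*X (B(X) = -11*X + 23 = 23 - 11*X)
(-484 - 486)/(B(-4) - 166) = (-484 - 486)/((23 - 11*(-4)) - 166) = -970/((23 + 44) - 166) = -970/(67 - 166) = -970/(-99) = -970*(-1/99) = 970/99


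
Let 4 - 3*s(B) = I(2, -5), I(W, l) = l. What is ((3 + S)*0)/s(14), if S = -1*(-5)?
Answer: 0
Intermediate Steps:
s(B) = 3 (s(B) = 4/3 - 1/3*(-5) = 4/3 + 5/3 = 3)
S = 5
((3 + S)*0)/s(14) = ((3 + 5)*0)/3 = (8*0)/3 = (1/3)*0 = 0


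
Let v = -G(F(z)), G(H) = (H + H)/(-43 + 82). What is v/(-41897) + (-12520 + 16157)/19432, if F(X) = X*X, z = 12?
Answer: 1982797529/10583852552 ≈ 0.18734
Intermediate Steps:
F(X) = X²
G(H) = 2*H/39 (G(H) = (2*H)/39 = (2*H)*(1/39) = 2*H/39)
v = -96/13 (v = -2*12²/39 = -2*144/39 = -1*96/13 = -96/13 ≈ -7.3846)
v/(-41897) + (-12520 + 16157)/19432 = -96/13/(-41897) + (-12520 + 16157)/19432 = -96/13*(-1/41897) + 3637*(1/19432) = 96/544661 + 3637/19432 = 1982797529/10583852552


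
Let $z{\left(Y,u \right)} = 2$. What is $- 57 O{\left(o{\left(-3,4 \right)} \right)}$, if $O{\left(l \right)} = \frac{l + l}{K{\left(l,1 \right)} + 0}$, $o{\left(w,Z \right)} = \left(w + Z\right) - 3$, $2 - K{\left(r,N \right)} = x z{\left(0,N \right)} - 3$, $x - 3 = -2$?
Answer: $76$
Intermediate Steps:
$x = 1$ ($x = 3 - 2 = 1$)
$K{\left(r,N \right)} = 3$ ($K{\left(r,N \right)} = 2 - \left(1 \cdot 2 - 3\right) = 2 - \left(2 - 3\right) = 2 - -1 = 2 + 1 = 3$)
$o{\left(w,Z \right)} = -3 + Z + w$ ($o{\left(w,Z \right)} = \left(Z + w\right) - 3 = -3 + Z + w$)
$O{\left(l \right)} = \frac{2 l}{3}$ ($O{\left(l \right)} = \frac{l + l}{3 + 0} = \frac{2 l}{3}$)
$- 57 O{\left(o{\left(-3,4 \right)} \right)} = - 57 \frac{2 \left(-3 + 4 - 3\right)}{3} = - 57 \cdot \frac{2}{3} \left(-2\right) = \left(-57\right) \left(- \frac{4}{3}\right) = 76$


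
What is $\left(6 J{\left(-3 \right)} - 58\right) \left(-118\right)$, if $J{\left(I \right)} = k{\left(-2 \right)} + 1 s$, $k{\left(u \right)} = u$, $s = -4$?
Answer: $11092$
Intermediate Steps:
$J{\left(I \right)} = -6$ ($J{\left(I \right)} = -2 + 1 \left(-4\right) = -2 - 4 = -6$)
$\left(6 J{\left(-3 \right)} - 58\right) \left(-118\right) = \left(6 \left(-6\right) - 58\right) \left(-118\right) = \left(-36 - 58\right) \left(-118\right) = \left(-94\right) \left(-118\right) = 11092$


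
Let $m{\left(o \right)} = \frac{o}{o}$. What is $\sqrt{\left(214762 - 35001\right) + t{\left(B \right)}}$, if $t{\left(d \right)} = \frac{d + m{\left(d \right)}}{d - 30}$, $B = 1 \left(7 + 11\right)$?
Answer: $\frac{\sqrt{6471339}}{6} \approx 423.98$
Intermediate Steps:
$m{\left(o \right)} = 1$
$B = 18$ ($B = 1 \cdot 18 = 18$)
$t{\left(d \right)} = \frac{1 + d}{-30 + d}$ ($t{\left(d \right)} = \frac{d + 1}{d - 30} = \frac{1 + d}{-30 + d}$)
$\sqrt{\left(214762 - 35001\right) + t{\left(B \right)}} = \sqrt{\left(214762 - 35001\right) + \frac{1 + 18}{-30 + 18}} = \sqrt{\left(214762 - 35001\right) + \frac{1}{-12} \cdot 19} = \sqrt{179761 - \frac{19}{12}} = \sqrt{\frac{2157113}{12}} = \frac{\sqrt{6471339}}{6}$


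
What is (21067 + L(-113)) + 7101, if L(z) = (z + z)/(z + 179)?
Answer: 929431/33 ≈ 28165.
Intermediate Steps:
L(z) = 2*z/(179 + z) (L(z) = (2*z)/(179 + z) = 2*z/(179 + z))
(21067 + L(-113)) + 7101 = (21067 + 2*(-113)/(179 - 113)) + 7101 = (21067 + 2*(-113)/66) + 7101 = (21067 + 2*(-113)*(1/66)) + 7101 = (21067 - 113/33) + 7101 = 695098/33 + 7101 = 929431/33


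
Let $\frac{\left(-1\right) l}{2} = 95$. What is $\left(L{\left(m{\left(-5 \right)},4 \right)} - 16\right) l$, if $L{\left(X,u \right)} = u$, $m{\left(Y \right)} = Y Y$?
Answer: $2280$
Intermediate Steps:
$l = -190$ ($l = \left(-2\right) 95 = -190$)
$m{\left(Y \right)} = Y^{2}$
$\left(L{\left(m{\left(-5 \right)},4 \right)} - 16\right) l = \left(4 - 16\right) \left(-190\right) = \left(-12\right) \left(-190\right) = 2280$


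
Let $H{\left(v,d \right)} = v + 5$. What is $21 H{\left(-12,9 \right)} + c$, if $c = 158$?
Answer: $11$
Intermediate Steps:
$H{\left(v,d \right)} = 5 + v$
$21 H{\left(-12,9 \right)} + c = 21 \left(5 - 12\right) + 158 = 21 \left(-7\right) + 158 = -147 + 158 = 11$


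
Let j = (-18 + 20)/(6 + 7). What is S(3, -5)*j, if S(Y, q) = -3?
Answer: -6/13 ≈ -0.46154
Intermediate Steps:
j = 2/13 ≈ 0.15385
S(3, -5)*j = -3*2/13 = -6/13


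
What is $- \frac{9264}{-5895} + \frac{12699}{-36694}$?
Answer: $\frac{88357537}{72103710} \approx 1.2254$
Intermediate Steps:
$- \frac{9264}{-5895} + \frac{12699}{-36694} = \left(-9264\right) \left(- \frac{1}{5895}\right) + 12699 \left(- \frac{1}{36694}\right) = \frac{3088}{1965} - \frac{12699}{36694} = \frac{88357537}{72103710}$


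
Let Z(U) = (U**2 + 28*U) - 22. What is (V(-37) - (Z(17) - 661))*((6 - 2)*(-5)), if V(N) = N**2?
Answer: -25740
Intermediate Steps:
Z(U) = -22 + U**2 + 28*U
(V(-37) - (Z(17) - 661))*((6 - 2)*(-5)) = ((-37)**2 - ((-22 + 17**2 + 28*17) - 661))*((6 - 2)*(-5)) = (1369 - ((-22 + 289 + 476) - 661))*(4*(-5)) = (1369 - (743 - 661))*(-20) = (1369 - 1*82)*(-20) = (1369 - 82)*(-20) = 1287*(-20) = -25740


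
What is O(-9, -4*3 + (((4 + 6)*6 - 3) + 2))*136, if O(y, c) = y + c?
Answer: 5168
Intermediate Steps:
O(y, c) = c + y
O(-9, -4*3 + (((4 + 6)*6 - 3) + 2))*136 = ((-4*3 + (((4 + 6)*6 - 3) + 2)) - 9)*136 = ((-12 + ((10*6 - 3) + 2)) - 9)*136 = ((-12 + ((60 - 3) + 2)) - 9)*136 = ((-12 + (57 + 2)) - 9)*136 = ((-12 + 59) - 9)*136 = (47 - 9)*136 = 38*136 = 5168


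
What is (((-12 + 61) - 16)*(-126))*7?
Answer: -29106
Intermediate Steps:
(((-12 + 61) - 16)*(-126))*7 = ((49 - 16)*(-126))*7 = (33*(-126))*7 = -4158*7 = -29106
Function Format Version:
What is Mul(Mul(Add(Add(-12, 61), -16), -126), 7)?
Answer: -29106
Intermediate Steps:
Mul(Mul(Add(Add(-12, 61), -16), -126), 7) = Mul(Mul(Add(49, -16), -126), 7) = Mul(Mul(33, -126), 7) = Mul(-4158, 7) = -29106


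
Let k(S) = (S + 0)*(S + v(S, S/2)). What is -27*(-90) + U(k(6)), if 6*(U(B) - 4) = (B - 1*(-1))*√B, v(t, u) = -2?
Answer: 2434 + 25*√6/3 ≈ 2454.4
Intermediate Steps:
k(S) = S*(-2 + S) (k(S) = (S + 0)*(S - 2) = S*(-2 + S))
U(B) = 4 + √B*(1 + B)/6 (U(B) = 4 + ((B - 1*(-1))*√B)/6 = 4 + ((B + 1)*√B)/6 = 4 + ((1 + B)*√B)/6 = 4 + (√B*(1 + B))/6 = 4 + √B*(1 + B)/6)
-27*(-90) + U(k(6)) = -27*(-90) + (4 + √(6*(-2 + 6))/6 + (6*(-2 + 6))^(3/2)/6) = 2430 + (4 + √(6*4)/6 + (6*4)^(3/2)/6) = 2430 + (4 + √24/6 + 24^(3/2)/6) = 2430 + (4 + (2*√6)/6 + (48*√6)/6) = 2430 + (4 + √6/3 + 8*√6) = 2430 + (4 + 25*√6/3) = 2434 + 25*√6/3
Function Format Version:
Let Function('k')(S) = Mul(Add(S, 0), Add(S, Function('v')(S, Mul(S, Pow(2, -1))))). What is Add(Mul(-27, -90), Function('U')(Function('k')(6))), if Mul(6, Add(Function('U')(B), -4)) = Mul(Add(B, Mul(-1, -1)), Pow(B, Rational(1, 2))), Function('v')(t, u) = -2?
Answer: Add(2434, Mul(Rational(25, 3), Pow(6, Rational(1, 2)))) ≈ 2454.4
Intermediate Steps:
Function('k')(S) = Mul(S, Add(-2, S)) (Function('k')(S) = Mul(Add(S, 0), Add(S, -2)) = Mul(S, Add(-2, S)))
Function('U')(B) = Add(4, Mul(Rational(1, 6), Pow(B, Rational(1, 2)), Add(1, B))) (Function('U')(B) = Add(4, Mul(Rational(1, 6), Mul(Add(B, Mul(-1, -1)), Pow(B, Rational(1, 2))))) = Add(4, Mul(Rational(1, 6), Mul(Add(B, 1), Pow(B, Rational(1, 2))))) = Add(4, Mul(Rational(1, 6), Mul(Add(1, B), Pow(B, Rational(1, 2))))) = Add(4, Mul(Rational(1, 6), Mul(Pow(B, Rational(1, 2)), Add(1, B)))) = Add(4, Mul(Rational(1, 6), Pow(B, Rational(1, 2)), Add(1, B))))
Add(Mul(-27, -90), Function('U')(Function('k')(6))) = Add(Mul(-27, -90), Add(4, Mul(Rational(1, 6), Pow(Mul(6, Add(-2, 6)), Rational(1, 2))), Mul(Rational(1, 6), Pow(Mul(6, Add(-2, 6)), Rational(3, 2))))) = Add(2430, Add(4, Mul(Rational(1, 6), Pow(Mul(6, 4), Rational(1, 2))), Mul(Rational(1, 6), Pow(Mul(6, 4), Rational(3, 2))))) = Add(2430, Add(4, Mul(Rational(1, 6), Pow(24, Rational(1, 2))), Mul(Rational(1, 6), Pow(24, Rational(3, 2))))) = Add(2430, Add(4, Mul(Rational(1, 6), Mul(2, Pow(6, Rational(1, 2)))), Mul(Rational(1, 6), Mul(48, Pow(6, Rational(1, 2)))))) = Add(2430, Add(4, Mul(Rational(1, 3), Pow(6, Rational(1, 2))), Mul(8, Pow(6, Rational(1, 2))))) = Add(2430, Add(4, Mul(Rational(25, 3), Pow(6, Rational(1, 2))))) = Add(2434, Mul(Rational(25, 3), Pow(6, Rational(1, 2))))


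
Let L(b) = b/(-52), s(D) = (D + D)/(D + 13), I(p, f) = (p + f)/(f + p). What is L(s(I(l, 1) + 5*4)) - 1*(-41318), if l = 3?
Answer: 36525091/884 ≈ 41318.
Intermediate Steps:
I(p, f) = 1 (I(p, f) = (f + p)/(f + p) = 1)
s(D) = 2*D/(13 + D) (s(D) = (2*D)/(13 + D) = 2*D/(13 + D))
L(b) = -b/52 (L(b) = b*(-1/52) = -b/52)
L(s(I(l, 1) + 5*4)) - 1*(-41318) = -(1 + 5*4)/(26*(13 + (1 + 5*4))) - 1*(-41318) = -(1 + 20)/(26*(13 + (1 + 20))) + 41318 = -21/(26*(13 + 21)) + 41318 = -21/(26*34) + 41318 = -1/52*21/17 + 41318 = -21/884 + 41318 = 36525091/884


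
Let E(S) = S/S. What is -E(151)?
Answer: -1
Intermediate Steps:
E(S) = 1
-E(151) = -1*1 = -1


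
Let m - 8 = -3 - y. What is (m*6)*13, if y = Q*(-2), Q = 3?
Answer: 858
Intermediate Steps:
y = -6 (y = 3*(-2) = -6)
m = 11 (m = 8 + (-3 - 1*(-6)) = 8 + (-3 + 6) = 8 + 3 = 11)
(m*6)*13 = (11*6)*13 = 66*13 = 858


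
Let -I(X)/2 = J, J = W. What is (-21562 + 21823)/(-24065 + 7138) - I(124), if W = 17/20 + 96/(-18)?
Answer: -4561193/507810 ≈ -8.9821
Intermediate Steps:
W = -269/60 (W = 17*(1/20) + 96*(-1/18) = 17/20 - 16/3 = -269/60 ≈ -4.4833)
J = -269/60 ≈ -4.4833
I(X) = 269/30 (I(X) = -2*(-269/60) = 269/30)
(-21562 + 21823)/(-24065 + 7138) - I(124) = (-21562 + 21823)/(-24065 + 7138) - 1*269/30 = 261/(-16927) - 269/30 = 261*(-1/16927) - 269/30 = -261/16927 - 269/30 = -4561193/507810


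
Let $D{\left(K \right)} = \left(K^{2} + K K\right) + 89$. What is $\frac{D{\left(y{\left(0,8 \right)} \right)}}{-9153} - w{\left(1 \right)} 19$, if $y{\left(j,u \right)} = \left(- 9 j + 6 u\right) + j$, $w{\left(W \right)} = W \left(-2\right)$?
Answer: $\frac{343117}{9153} \approx 37.487$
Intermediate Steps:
$w{\left(W \right)} = - 2 W$
$y{\left(j,u \right)} = - 8 j + 6 u$
$D{\left(K \right)} = 89 + 2 K^{2}$ ($D{\left(K \right)} = \left(K^{2} + K^{2}\right) + 89 = 2 K^{2} + 89 = 89 + 2 K^{2}$)
$\frac{D{\left(y{\left(0,8 \right)} \right)}}{-9153} - w{\left(1 \right)} 19 = \frac{89 + 2 \left(\left(-8\right) 0 + 6 \cdot 8\right)^{2}}{-9153} - \left(-2\right) 1 \cdot 19 = \left(89 + 2 \left(0 + 48\right)^{2}\right) \left(- \frac{1}{9153}\right) - \left(-2\right) 19 = \left(89 + 2 \cdot 48^{2}\right) \left(- \frac{1}{9153}\right) - -38 = \left(89 + 2 \cdot 2304\right) \left(- \frac{1}{9153}\right) + 38 = \left(89 + 4608\right) \left(- \frac{1}{9153}\right) + 38 = 4697 \left(- \frac{1}{9153}\right) + 38 = - \frac{4697}{9153} + 38 = \frac{343117}{9153}$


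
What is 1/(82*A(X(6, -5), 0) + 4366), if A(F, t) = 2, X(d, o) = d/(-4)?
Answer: 1/4530 ≈ 0.00022075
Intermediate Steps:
X(d, o) = -d/4 (X(d, o) = d*(-¼) = -d/4)
1/(82*A(X(6, -5), 0) + 4366) = 1/(82*2 + 4366) = 1/(164 + 4366) = 1/4530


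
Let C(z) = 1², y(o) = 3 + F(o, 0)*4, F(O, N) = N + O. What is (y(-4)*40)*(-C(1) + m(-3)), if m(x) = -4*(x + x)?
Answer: -11960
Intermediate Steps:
m(x) = -8*x
y(o) = 3 + 4*o (y(o) = 3 + (0 + o)*4 = 3 + o*4 = 3 + 4*o)
C(z) = 1
(y(-4)*40)*(-C(1) + m(-3)) = ((3 + 4*(-4))*40)*(-1*1 - 8*(-3)) = ((3 - 16)*40)*(-1 + 24) = -13*40*23 = -520*23 = -11960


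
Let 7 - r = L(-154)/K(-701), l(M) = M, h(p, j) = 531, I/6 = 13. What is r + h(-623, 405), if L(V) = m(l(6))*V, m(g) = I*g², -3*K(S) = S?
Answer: 1674434/701 ≈ 2388.6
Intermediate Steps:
I = 78 (I = 6*13 = 78)
K(S) = -S/3
m(g) = 78*g²
L(V) = 2808*V (L(V) = (78*6²)*V = (78*36)*V = 2808*V)
r = 1302203/701 (r = 7 - 2808*(-154)/((-⅓*(-701))) = 7 - (-432432)/701/3 = 7 - (-432432)*3/701 = 7 - 1*(-1297296/701) = 7 + 1297296/701 = 1302203/701 ≈ 1857.6)
r + h(-623, 405) = 1302203/701 + 531 = 1674434/701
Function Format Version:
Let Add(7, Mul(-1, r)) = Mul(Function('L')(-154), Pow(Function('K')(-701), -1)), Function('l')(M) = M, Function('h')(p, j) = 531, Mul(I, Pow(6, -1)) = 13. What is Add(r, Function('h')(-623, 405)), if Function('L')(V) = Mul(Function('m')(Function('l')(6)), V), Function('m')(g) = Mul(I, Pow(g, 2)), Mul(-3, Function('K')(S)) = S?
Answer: Rational(1674434, 701) ≈ 2388.6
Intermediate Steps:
I = 78 (I = Mul(6, 13) = 78)
Function('K')(S) = Mul(Rational(-1, 3), S)
Function('m')(g) = Mul(78, Pow(g, 2))
Function('L')(V) = Mul(2808, V) (Function('L')(V) = Mul(Mul(78, Pow(6, 2)), V) = Mul(Mul(78, 36), V) = Mul(2808, V))
r = Rational(1302203, 701) (r = Add(7, Mul(-1, Mul(Mul(2808, -154), Pow(Mul(Rational(-1, 3), -701), -1)))) = Add(7, Mul(-1, Mul(-432432, Pow(Rational(701, 3), -1)))) = Add(7, Mul(-1, Mul(-432432, Rational(3, 701)))) = Add(7, Mul(-1, Rational(-1297296, 701))) = Add(7, Rational(1297296, 701)) = Rational(1302203, 701) ≈ 1857.6)
Add(r, Function('h')(-623, 405)) = Add(Rational(1302203, 701), 531) = Rational(1674434, 701)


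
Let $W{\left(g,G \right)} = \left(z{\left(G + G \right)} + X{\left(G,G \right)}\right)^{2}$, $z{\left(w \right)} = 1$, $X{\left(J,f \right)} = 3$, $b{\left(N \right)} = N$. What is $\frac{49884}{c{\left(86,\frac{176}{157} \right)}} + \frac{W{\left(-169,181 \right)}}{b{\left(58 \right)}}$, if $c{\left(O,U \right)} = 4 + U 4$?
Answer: $\frac{18927709}{3219} \approx 5880.0$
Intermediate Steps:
$c{\left(O,U \right)} = 4 + 4 U$
$W{\left(g,G \right)} = 16$ ($W{\left(g,G \right)} = \left(1 + 3\right)^{2} = 4^{2} = 16$)
$\frac{49884}{c{\left(86,\frac{176}{157} \right)}} + \frac{W{\left(-169,181 \right)}}{b{\left(58 \right)}} = \frac{49884}{4 + 4 \cdot \frac{176}{157}} + \frac{16}{58} = \frac{49884}{4 + 4 \cdot 176 \cdot \frac{1}{157}} + 16 \cdot \frac{1}{58} = \frac{49884}{4 + 4 \cdot \frac{176}{157}} + \frac{8}{29} = \frac{49884}{4 + \frac{704}{157}} + \frac{8}{29} = \frac{49884}{\frac{1332}{157}} + \frac{8}{29} = 49884 \cdot \frac{157}{1332} + \frac{8}{29} = \frac{652649}{111} + \frac{8}{29} = \frac{18927709}{3219}$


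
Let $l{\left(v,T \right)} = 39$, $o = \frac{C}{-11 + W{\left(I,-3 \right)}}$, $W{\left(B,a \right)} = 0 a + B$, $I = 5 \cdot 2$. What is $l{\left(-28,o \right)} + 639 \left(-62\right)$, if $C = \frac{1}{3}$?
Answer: $-39579$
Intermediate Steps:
$I = 10$
$W{\left(B,a \right)} = B$ ($W{\left(B,a \right)} = 0 + B = B$)
$C = \frac{1}{3} \approx 0.33333$
$o = - \frac{1}{3}$ ($o = \frac{1}{3 \left(-11 + 10\right)} = \frac{1}{3 \left(-1\right)} = \frac{1}{3} \left(-1\right) = - \frac{1}{3} \approx -0.33333$)
$l{\left(-28,o \right)} + 639 \left(-62\right) = 39 + 639 \left(-62\right) = 39 - 39618 = -39579$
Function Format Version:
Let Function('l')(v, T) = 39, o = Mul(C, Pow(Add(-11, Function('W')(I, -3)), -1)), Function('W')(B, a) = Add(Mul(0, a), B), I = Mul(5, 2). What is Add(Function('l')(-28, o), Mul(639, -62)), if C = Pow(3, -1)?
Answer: -39579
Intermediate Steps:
I = 10
Function('W')(B, a) = B (Function('W')(B, a) = Add(0, B) = B)
C = Rational(1, 3) ≈ 0.33333
o = Rational(-1, 3) (o = Mul(Rational(1, 3), Pow(Add(-11, 10), -1)) = Mul(Rational(1, 3), Pow(-1, -1)) = Mul(Rational(1, 3), -1) = Rational(-1, 3) ≈ -0.33333)
Add(Function('l')(-28, o), Mul(639, -62)) = Add(39, Mul(639, -62)) = Add(39, -39618) = -39579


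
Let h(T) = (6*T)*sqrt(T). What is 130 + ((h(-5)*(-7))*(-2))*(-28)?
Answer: 130 + 11760*I*sqrt(5) ≈ 130.0 + 26296.0*I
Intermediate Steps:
h(T) = 6*T**(3/2)
130 + ((h(-5)*(-7))*(-2))*(-28) = 130 + (((6*(-5)**(3/2))*(-7))*(-2))*(-28) = 130 + (((6*(-5*I*sqrt(5)))*(-7))*(-2))*(-28) = 130 + ((-30*I*sqrt(5)*(-7))*(-2))*(-28) = 130 + ((210*I*sqrt(5))*(-2))*(-28) = 130 - 420*I*sqrt(5)*(-28) = 130 + 11760*I*sqrt(5)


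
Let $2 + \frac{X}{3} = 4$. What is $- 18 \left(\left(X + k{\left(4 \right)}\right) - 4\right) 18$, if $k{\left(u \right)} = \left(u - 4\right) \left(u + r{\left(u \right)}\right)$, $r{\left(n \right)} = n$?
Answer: $-648$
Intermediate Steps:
$X = 6$ ($X = -6 + 3 \cdot 4 = -6 + 12 = 6$)
$k{\left(u \right)} = 2 u \left(-4 + u\right)$ ($k{\left(u \right)} = \left(u - 4\right) \left(u + u\right) = \left(-4 + u\right) 2 u = 2 u \left(-4 + u\right)$)
$- 18 \left(\left(X + k{\left(4 \right)}\right) - 4\right) 18 = - 18 \left(\left(6 + 2 \cdot 4 \left(-4 + 4\right)\right) - 4\right) 18 = - 18 \left(\left(6 + 2 \cdot 4 \cdot 0\right) - 4\right) 18 = - 18 \left(\left(6 + 0\right) - 4\right) 18 = - 18 \left(6 - 4\right) 18 = \left(-18\right) 2 \cdot 18 = \left(-36\right) 18 = -648$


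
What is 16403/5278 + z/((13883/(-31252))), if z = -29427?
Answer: 4854154166761/73274474 ≈ 66246.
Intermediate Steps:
16403/5278 + z/((13883/(-31252))) = 16403/5278 - 29427/(13883/(-31252)) = 16403*(1/5278) - 29427/(13883*(-1/31252)) = 16403/5278 - 29427/(-13883/31252) = 16403/5278 - 29427*(-31252/13883) = 16403/5278 + 919652604/13883 = 4854154166761/73274474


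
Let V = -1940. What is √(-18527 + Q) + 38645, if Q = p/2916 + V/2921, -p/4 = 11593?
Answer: 38645 + 2*I*√28835263417369/78867 ≈ 38645.0 + 136.17*I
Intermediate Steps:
p = -46372 (p = -4*11593 = -46372)
Q = -35277413/2129409 (Q = -46372/2916 - 1940/2921 = -46372*1/2916 - 1940*1/2921 = -11593/729 - 1940/2921 = -35277413/2129409 ≈ -16.567)
√(-18527 + Q) + 38645 = √(-18527 - 35277413/2129409) + 38645 = √(-39486837956/2129409) + 38645 = 2*I*√28835263417369/78867 + 38645 = 38645 + 2*I*√28835263417369/78867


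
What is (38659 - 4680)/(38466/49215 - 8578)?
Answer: -557425495/140709268 ≈ -3.9615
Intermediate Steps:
(38659 - 4680)/(38466/49215 - 8578) = 33979/(38466*(1/49215) - 8578) = 33979/(12822/16405 - 8578) = 33979/(-140709268/16405) = 33979*(-16405/140709268) = -557425495/140709268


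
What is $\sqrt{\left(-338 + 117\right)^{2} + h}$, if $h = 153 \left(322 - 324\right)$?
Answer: $\sqrt{48535} \approx 220.31$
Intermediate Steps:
$h = -306$ ($h = 153 \left(-2\right) = -306$)
$\sqrt{\left(-338 + 117\right)^{2} + h} = \sqrt{\left(-338 + 117\right)^{2} - 306} = \sqrt{\left(-221\right)^{2} - 306} = \sqrt{48841 - 306} = \sqrt{48535}$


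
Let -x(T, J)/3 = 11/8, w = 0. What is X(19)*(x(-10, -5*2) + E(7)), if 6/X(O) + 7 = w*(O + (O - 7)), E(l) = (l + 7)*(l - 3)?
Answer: -1245/28 ≈ -44.464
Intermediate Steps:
E(l) = (-3 + l)*(7 + l) (E(l) = (7 + l)*(-3 + l) = (-3 + l)*(7 + l))
X(O) = -6/7 (X(O) = 6/(-7 + 0*(O + (O - 7))) = 6/(-7 + 0*(O + (-7 + O))) = 6/(-7 + 0*(-7 + 2*O)) = 6/(-7 + 0) = 6/(-7) = 6*(-1/7) = -6/7)
x(T, J) = -33/8
X(19)*(x(-10, -5*2) + E(7)) = -6*(-33/8 + (-21 + 7**2 + 4*7))/7 = -6*(-33/8 + (-21 + 49 + 28))/7 = -6*(-33/8 + 56)/7 = -6/7*415/8 = -1245/28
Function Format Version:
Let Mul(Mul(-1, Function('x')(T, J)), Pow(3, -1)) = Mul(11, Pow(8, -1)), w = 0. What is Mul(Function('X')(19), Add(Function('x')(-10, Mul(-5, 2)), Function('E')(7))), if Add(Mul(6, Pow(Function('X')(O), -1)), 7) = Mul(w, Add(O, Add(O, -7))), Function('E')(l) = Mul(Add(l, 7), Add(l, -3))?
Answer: Rational(-1245, 28) ≈ -44.464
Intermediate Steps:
Function('E')(l) = Mul(Add(-3, l), Add(7, l)) (Function('E')(l) = Mul(Add(7, l), Add(-3, l)) = Mul(Add(-3, l), Add(7, l)))
Function('X')(O) = Rational(-6, 7) (Function('X')(O) = Mul(6, Pow(Add(-7, Mul(0, Add(O, Add(O, -7)))), -1)) = Mul(6, Pow(Add(-7, Mul(0, Add(O, Add(-7, O)))), -1)) = Mul(6, Pow(Add(-7, Mul(0, Add(-7, Mul(2, O)))), -1)) = Mul(6, Pow(Add(-7, 0), -1)) = Mul(6, Pow(-7, -1)) = Mul(6, Rational(-1, 7)) = Rational(-6, 7))
Function('x')(T, J) = Rational(-33, 8) (Function('x')(T, J) = Mul(-3, Mul(11, Pow(8, -1))) = Mul(-3, Mul(11, Rational(1, 8))) = Mul(-3, Rational(11, 8)) = Rational(-33, 8))
Mul(Function('X')(19), Add(Function('x')(-10, Mul(-5, 2)), Function('E')(7))) = Mul(Rational(-6, 7), Add(Rational(-33, 8), Add(-21, Pow(7, 2), Mul(4, 7)))) = Mul(Rational(-6, 7), Add(Rational(-33, 8), Add(-21, 49, 28))) = Mul(Rational(-6, 7), Add(Rational(-33, 8), 56)) = Mul(Rational(-6, 7), Rational(415, 8)) = Rational(-1245, 28)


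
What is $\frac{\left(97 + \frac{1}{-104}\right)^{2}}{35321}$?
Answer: $\frac{9249779}{34730176} \approx 0.26633$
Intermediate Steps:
$\frac{\left(97 + \frac{1}{-104}\right)^{2}}{35321} = \left(97 - \frac{1}{104}\right)^{2} \cdot \frac{1}{35321} = \left(\frac{10087}{104}\right)^{2} \cdot \frac{1}{35321} = \frac{101747569}{10816} \cdot \frac{1}{35321} = \frac{9249779}{34730176}$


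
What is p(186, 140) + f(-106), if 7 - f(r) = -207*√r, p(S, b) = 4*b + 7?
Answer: 574 + 207*I*√106 ≈ 574.0 + 2131.2*I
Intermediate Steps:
p(S, b) = 7 + 4*b
f(r) = 7 + 207*√r (f(r) = 7 - (-207)*√r = 7 + 207*√r)
p(186, 140) + f(-106) = (7 + 4*140) + (7 + 207*√(-106)) = (7 + 560) + (7 + 207*(I*√106)) = 567 + (7 + 207*I*√106) = 574 + 207*I*√106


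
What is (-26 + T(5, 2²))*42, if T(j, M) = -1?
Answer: -1134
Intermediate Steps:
(-26 + T(5, 2²))*42 = (-26 - 1)*42 = -27*42 = -1134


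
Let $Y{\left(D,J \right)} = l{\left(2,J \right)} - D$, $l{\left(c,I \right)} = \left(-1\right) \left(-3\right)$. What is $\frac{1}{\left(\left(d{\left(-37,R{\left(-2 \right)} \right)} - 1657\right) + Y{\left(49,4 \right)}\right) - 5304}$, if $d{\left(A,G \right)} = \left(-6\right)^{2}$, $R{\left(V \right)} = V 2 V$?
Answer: $- \frac{1}{6971} \approx -0.00014345$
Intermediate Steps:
$l{\left(c,I \right)} = 3$
$R{\left(V \right)} = 2 V^{2}$ ($R{\left(V \right)} = 2 V V = 2 V^{2}$)
$d{\left(A,G \right)} = 36$
$Y{\left(D,J \right)} = 3 - D$
$\frac{1}{\left(\left(d{\left(-37,R{\left(-2 \right)} \right)} - 1657\right) + Y{\left(49,4 \right)}\right) - 5304} = \frac{1}{\left(\left(36 - 1657\right) + \left(3 - 49\right)\right) - 5304} = \frac{1}{\left(-1621 + \left(3 - 49\right)\right) - 5304} = \frac{1}{\left(-1621 - 46\right) - 5304} = \frac{1}{-1667 - 5304} = \frac{1}{-6971} = - \frac{1}{6971}$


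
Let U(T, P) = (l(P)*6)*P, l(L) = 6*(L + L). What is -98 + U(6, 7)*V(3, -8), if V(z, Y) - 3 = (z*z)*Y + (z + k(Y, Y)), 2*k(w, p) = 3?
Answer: -227654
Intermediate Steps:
k(w, p) = 3/2 (k(w, p) = (½)*3 = 3/2)
l(L) = 12*L (l(L) = 6*(2*L) = 12*L)
U(T, P) = 72*P² (U(T, P) = ((12*P)*6)*P = (72*P)*P = 72*P²)
V(z, Y) = 9/2 + z + Y*z² (V(z, Y) = 3 + ((z*z)*Y + (z + 3/2)) = 3 + (z²*Y + (3/2 + z)) = 3 + (Y*z² + (3/2 + z)) = 3 + (3/2 + z + Y*z²) = 9/2 + z + Y*z²)
-98 + U(6, 7)*V(3, -8) = -98 + (72*7²)*(9/2 + 3 - 8*3²) = -98 + (72*49)*(9/2 + 3 - 8*9) = -98 + 3528*(9/2 + 3 - 72) = -98 + 3528*(-129/2) = -98 - 227556 = -227654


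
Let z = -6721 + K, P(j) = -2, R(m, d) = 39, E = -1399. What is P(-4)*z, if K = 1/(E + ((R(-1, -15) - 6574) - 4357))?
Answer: 165215624/12291 ≈ 13442.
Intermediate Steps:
K = -1/12291 (K = 1/(-1399 + ((39 - 6574) - 4357)) = 1/(-1399 + (-6535 - 4357)) = 1/(-1399 - 10892) = 1/(-12291) = -1/12291 ≈ -8.1360e-5)
z = -82607812/12291 (z = -6721 - 1/12291 = -82607812/12291 ≈ -6721.0)
P(-4)*z = -2*(-82607812/12291) = 165215624/12291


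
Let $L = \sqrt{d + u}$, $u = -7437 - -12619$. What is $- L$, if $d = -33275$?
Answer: $- i \sqrt{28093} \approx - 167.61 i$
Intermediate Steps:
$u = 5182$ ($u = -7437 + 12619 = 5182$)
$L = i \sqrt{28093}$ ($L = \sqrt{-33275 + 5182} = \sqrt{-28093} = i \sqrt{28093} \approx 167.61 i$)
$- L = - i \sqrt{28093}$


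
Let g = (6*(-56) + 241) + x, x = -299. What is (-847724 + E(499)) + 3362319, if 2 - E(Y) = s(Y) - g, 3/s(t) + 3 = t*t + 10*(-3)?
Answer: 625956092501/248968 ≈ 2.5142e+6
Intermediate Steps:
s(t) = 3/(-33 + t²) (s(t) = 3/(-3 + (t*t + 10*(-3))) = 3/(-3 + (t² - 30)) = 3/(-3 + (-30 + t²)) = 3/(-33 + t²))
g = -394 (g = (6*(-56) + 241) - 299 = (-336 + 241) - 299 = -95 - 299 = -394)
E(Y) = -392 - 3/(-33 + Y²) (E(Y) = 2 - (3/(-33 + Y²) - 1*(-394)) = 2 - (3/(-33 + Y²) + 394) = 2 - (394 + 3/(-33 + Y²)) = 2 + (-394 - 3/(-33 + Y²)) = -392 - 3/(-33 + Y²))
(-847724 + E(499)) + 3362319 = (-847724 + (12933 - 392*499²)/(-33 + 499²)) + 3362319 = (-847724 + (12933 - 392*249001)/(-33 + 249001)) + 3362319 = (-847724 + (12933 - 97608392)/248968) + 3362319 = (-847724 + (1/248968)*(-97595459)) + 3362319 = (-847724 - 97595459/248968) + 3362319 = -211153744291/248968 + 3362319 = 625956092501/248968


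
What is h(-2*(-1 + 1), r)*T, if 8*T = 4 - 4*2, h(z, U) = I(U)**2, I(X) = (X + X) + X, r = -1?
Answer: -9/2 ≈ -4.5000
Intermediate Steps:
I(X) = 3*X (I(X) = 2*X + X = 3*X)
h(z, U) = 9*U**2 (h(z, U) = (3*U)**2 = 9*U**2)
T = -1/2 (T = (4 - 4*2)/8 = (4 - 8)/8 = (1/8)*(-4) = -1/2 ≈ -0.50000)
h(-2*(-1 + 1), r)*T = (9*(-1)**2)*(-1/2) = (9*1)*(-1/2) = 9*(-1/2) = -9/2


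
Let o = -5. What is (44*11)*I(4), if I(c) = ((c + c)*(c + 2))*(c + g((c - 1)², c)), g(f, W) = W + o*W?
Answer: -278784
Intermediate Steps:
g(f, W) = -4*W (g(f, W) = W - 5*W = -4*W)
I(c) = -6*c²*(2 + c) (I(c) = ((c + c)*(c + 2))*(c - 4*c) = ((2*c)*(2 + c))*(-3*c) = (2*c*(2 + c))*(-3*c) = -6*c²*(2 + c))
(44*11)*I(4) = (44*11)*(6*4²*(-2 - 1*4)) = 484*(6*16*(-2 - 4)) = 484*(6*16*(-6)) = 484*(-576) = -278784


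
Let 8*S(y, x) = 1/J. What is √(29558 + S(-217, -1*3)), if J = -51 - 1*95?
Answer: √2520233239/292 ≈ 171.92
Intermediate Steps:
J = -146 (J = -51 - 95 = -146)
S(y, x) = -1/1168 (S(y, x) = (⅛)/(-146) = (⅛)*(-1/146) = -1/1168)
√(29558 + S(-217, -1*3)) = √(29558 - 1/1168) = √(34523743/1168) = √2520233239/292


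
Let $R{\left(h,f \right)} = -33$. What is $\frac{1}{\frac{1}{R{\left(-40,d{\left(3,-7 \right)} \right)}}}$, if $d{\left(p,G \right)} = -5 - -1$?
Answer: $-33$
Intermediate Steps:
$d{\left(p,G \right)} = -4$ ($d{\left(p,G \right)} = -5 + 1 = -4$)
$\frac{1}{\frac{1}{R{\left(-40,d{\left(3,-7 \right)} \right)}}} = \frac{1}{\frac{1}{-33}} = \frac{1}{- \frac{1}{33}} = -33$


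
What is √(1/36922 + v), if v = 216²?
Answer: √63603049460026/36922 ≈ 216.00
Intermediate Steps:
v = 46656
√(1/36922 + v) = √(1/36922 + 46656) = √(1722632833/36922) = √63603049460026/36922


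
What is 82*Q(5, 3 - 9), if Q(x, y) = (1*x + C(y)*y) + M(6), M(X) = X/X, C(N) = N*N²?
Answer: 106764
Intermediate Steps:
C(N) = N³
M(X) = 1
Q(x, y) = 1 + x + y⁴ (Q(x, y) = (1*x + y³*y) + 1 = (x + y⁴) + 1 = 1 + x + y⁴)
82*Q(5, 3 - 9) = 82*(1 + 5 + (3 - 9)⁴) = 82*(1 + 5 + (-6)⁴) = 82*(1 + 5 + 1296) = 82*1302 = 106764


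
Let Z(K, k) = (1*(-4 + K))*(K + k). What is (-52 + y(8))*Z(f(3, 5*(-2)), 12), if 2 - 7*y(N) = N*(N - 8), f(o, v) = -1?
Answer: 19910/7 ≈ 2844.3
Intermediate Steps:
Z(K, k) = (-4 + K)*(K + k)
y(N) = 2/7 - N*(-8 + N)/7 (y(N) = 2/7 - N*(N - 8)/7 = 2/7 - N*(-8 + N)/7)
(-52 + y(8))*Z(f(3, 5*(-2)), 12) = (-52 + (2/7 - 1/7*8**2 + (8/7)*8))*((-1)**2 - 4*(-1) - 4*12 - 1*12) = (-52 + (2/7 - 1/7*64 + 64/7))*(1 + 4 - 48 - 12) = (-52 + (2/7 - 64/7 + 64/7))*(-55) = (-52 + 2/7)*(-55) = -362/7*(-55) = 19910/7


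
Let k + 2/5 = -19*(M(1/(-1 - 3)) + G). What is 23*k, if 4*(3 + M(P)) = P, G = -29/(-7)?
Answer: -269537/560 ≈ -481.32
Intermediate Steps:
G = 29/7 (G = -29*(-1/7) = 29/7 ≈ 4.1429)
M(P) = -3 + P/4
k = -11719/560 (k = -2/5 - 19*((-3 + 1/(4*(-1 - 3))) + 29/7) = -2/5 - 19*((-3 + (1/4)/(-4)) + 29/7) = -2/5 - 19*((-3 + (1/4)*(-1/4)) + 29/7) = -2/5 - 19*((-3 - 1/16) + 29/7) = -2/5 - 19*(-49/16 + 29/7) = -2/5 - 19*121/112 = -2/5 - 2299/112 = -11719/560 ≈ -20.927)
23*k = 23*(-11719/560) = -269537/560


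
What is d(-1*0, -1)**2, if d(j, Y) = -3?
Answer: 9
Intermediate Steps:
d(-1*0, -1)**2 = (-3)**2 = 9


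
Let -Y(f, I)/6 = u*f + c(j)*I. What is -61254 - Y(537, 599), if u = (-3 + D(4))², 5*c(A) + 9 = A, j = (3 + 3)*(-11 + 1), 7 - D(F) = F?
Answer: -554256/5 ≈ -1.1085e+5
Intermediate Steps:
D(F) = 7 - F
j = -60 (j = 6*(-10) = -60)
c(A) = -9/5 + A/5
u = 0 (u = (-3 + (7 - 1*4))² = (-3 + (7 - 4))² = (-3 + 3)² = 0² = 0)
Y(f, I) = 414*I/5 (Y(f, I) = -6*(0*f + (-9/5 + (⅕)*(-60))*I) = -6*(0 + (-9/5 - 12)*I) = -6*(0 - 69*I/5) = -(-414)*I/5 = 414*I/5)
-61254 - Y(537, 599) = -61254 - 414*599/5 = -61254 - 1*247986/5 = -61254 - 247986/5 = -554256/5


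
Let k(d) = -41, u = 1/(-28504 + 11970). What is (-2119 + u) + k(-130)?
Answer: -35713441/16534 ≈ -2160.0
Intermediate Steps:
u = -1/16534 (u = 1/(-16534) = -1/16534 ≈ -6.0481e-5)
(-2119 + u) + k(-130) = (-2119 - 1/16534) - 41 = -35035547/16534 - 41 = -35713441/16534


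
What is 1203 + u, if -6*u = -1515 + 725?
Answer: 4004/3 ≈ 1334.7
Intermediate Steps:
u = 395/3 (u = -(-1515 + 725)/6 = -1/6*(-790) = 395/3 ≈ 131.67)
1203 + u = 1203 + 395/3 = 4004/3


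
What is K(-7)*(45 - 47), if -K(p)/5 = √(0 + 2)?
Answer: 10*√2 ≈ 14.142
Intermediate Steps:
K(p) = -5*√2 (K(p) = -5*√(0 + 2) = -5*√2)
K(-7)*(45 - 47) = (-5*√2)*(45 - 47) = -5*√2*(-2) = 10*√2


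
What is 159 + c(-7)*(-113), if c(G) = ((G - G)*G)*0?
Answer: 159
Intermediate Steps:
c(G) = 0 (c(G) = (0*G)*0 = 0*0 = 0)
159 + c(-7)*(-113) = 159 + 0*(-113) = 159 + 0 = 159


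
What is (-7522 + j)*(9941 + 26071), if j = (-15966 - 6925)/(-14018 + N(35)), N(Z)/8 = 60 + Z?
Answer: -1795266352710/6629 ≈ -2.7082e+8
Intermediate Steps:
N(Z) = 480 + 8*Z (N(Z) = 8*(60 + Z) = 480 + 8*Z)
j = 22891/13258 (j = (-15966 - 6925)/(-14018 + (480 + 8*35)) = -22891/(-14018 + (480 + 280)) = -22891/(-14018 + 760) = -22891/(-13258) = -22891*(-1/13258) = 22891/13258 ≈ 1.7266)
(-7522 + j)*(9941 + 26071) = (-7522 + 22891/13258)*(9941 + 26071) = -99703785/13258*36012 = -1795266352710/6629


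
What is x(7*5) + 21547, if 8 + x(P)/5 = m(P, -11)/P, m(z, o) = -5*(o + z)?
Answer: 150429/7 ≈ 21490.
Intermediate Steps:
m(z, o) = -5*o - 5*z
x(P) = -40 + 5*(55 - 5*P)/P (x(P) = -40 + 5*((-5*(-11) - 5*P)/P) = -40 + 5*((55 - 5*P)/P) = -40 + 5*(55 - 5*P)/P)
x(7*5) + 21547 = (-65 + 275/((7*5))) + 21547 = (-65 + 275/35) + 21547 = (-65 + 275*(1/35)) + 21547 = (-65 + 55/7) + 21547 = -400/7 + 21547 = 150429/7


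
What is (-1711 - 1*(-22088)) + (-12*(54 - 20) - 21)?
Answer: 19948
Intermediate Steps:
(-1711 - 1*(-22088)) + (-12*(54 - 20) - 21) = (-1711 + 22088) + (-12*34 - 21) = 20377 + (-408 - 21) = 20377 - 429 = 19948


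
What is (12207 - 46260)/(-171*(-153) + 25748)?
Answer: -34053/51911 ≈ -0.65599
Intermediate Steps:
(12207 - 46260)/(-171*(-153) + 25748) = -34053/(26163 + 25748) = -34053/51911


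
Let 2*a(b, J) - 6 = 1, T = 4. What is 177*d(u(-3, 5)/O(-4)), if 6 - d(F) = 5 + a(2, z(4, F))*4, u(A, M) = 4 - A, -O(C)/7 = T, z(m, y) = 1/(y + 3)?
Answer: -2301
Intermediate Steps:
z(m, y) = 1/(3 + y)
O(C) = -28 (O(C) = -7*4 = -28)
a(b, J) = 7/2 (a(b, J) = 3 + (½)*1 = 3 + ½ = 7/2)
d(F) = -13 (d(F) = 6 - (5 + (7/2)*4) = 6 - (5 + 14) = 6 - 1*19 = 6 - 19 = -13)
177*d(u(-3, 5)/O(-4)) = 177*(-13) = -2301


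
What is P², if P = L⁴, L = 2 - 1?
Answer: 1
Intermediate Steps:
L = 1
P = 1 (P = 1⁴ = 1)
P² = 1² = 1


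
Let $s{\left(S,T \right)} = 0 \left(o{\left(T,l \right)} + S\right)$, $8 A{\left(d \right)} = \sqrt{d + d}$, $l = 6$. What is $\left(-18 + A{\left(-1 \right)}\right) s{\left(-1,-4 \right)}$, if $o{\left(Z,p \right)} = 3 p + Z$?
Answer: $0$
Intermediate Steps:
$o{\left(Z,p \right)} = Z + 3 p$
$A{\left(d \right)} = \frac{\sqrt{2} \sqrt{d}}{8}$ ($A{\left(d \right)} = \frac{\sqrt{d + d}}{8} = \frac{\sqrt{2 d}}{8} = \frac{\sqrt{2} \sqrt{d}}{8}$)
$s{\left(S,T \right)} = 0$ ($s{\left(S,T \right)} = 0 \left(\left(T + 3 \cdot 6\right) + S\right) = 0 \left(\left(T + 18\right) + S\right) = 0 \left(\left(18 + T\right) + S\right) = 0 \left(18 + S + T\right) = 0$)
$\left(-18 + A{\left(-1 \right)}\right) s{\left(-1,-4 \right)} = \left(-18 + \frac{\sqrt{2} \sqrt{-1}}{8}\right) 0 = \left(-18 + \frac{\sqrt{2} i}{8}\right) 0 = \left(-18 + \frac{i \sqrt{2}}{8}\right) 0 = 0$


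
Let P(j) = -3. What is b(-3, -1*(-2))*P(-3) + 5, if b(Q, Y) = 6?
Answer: -13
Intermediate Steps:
b(-3, -1*(-2))*P(-3) + 5 = 6*(-3) + 5 = -18 + 5 = -13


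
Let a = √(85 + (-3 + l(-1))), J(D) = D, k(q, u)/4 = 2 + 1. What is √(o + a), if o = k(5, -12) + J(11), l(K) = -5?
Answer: √(23 + √77) ≈ 5.6369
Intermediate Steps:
k(q, u) = 12 (k(q, u) = 4*(2 + 1) = 4*3 = 12)
a = √77 (a = √(85 + (-3 - 5)) = √(85 - 8) = √77 ≈ 8.7750)
o = 23 (o = 12 + 11 = 23)
√(o + a) = √(23 + √77)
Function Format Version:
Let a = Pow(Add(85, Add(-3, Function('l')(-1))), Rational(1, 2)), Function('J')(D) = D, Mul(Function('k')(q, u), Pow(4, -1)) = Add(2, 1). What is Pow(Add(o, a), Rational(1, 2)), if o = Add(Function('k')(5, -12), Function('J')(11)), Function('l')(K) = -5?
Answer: Pow(Add(23, Pow(77, Rational(1, 2))), Rational(1, 2)) ≈ 5.6369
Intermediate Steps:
Function('k')(q, u) = 12 (Function('k')(q, u) = Mul(4, Add(2, 1)) = Mul(4, 3) = 12)
a = Pow(77, Rational(1, 2)) (a = Pow(Add(85, Add(-3, -5)), Rational(1, 2)) = Pow(Add(85, -8), Rational(1, 2)) = Pow(77, Rational(1, 2)) ≈ 8.7750)
o = 23 (o = Add(12, 11) = 23)
Pow(Add(o, a), Rational(1, 2)) = Pow(Add(23, Pow(77, Rational(1, 2))), Rational(1, 2))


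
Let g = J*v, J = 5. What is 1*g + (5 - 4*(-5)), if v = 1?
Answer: 30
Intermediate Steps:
g = 5 (g = 5*1 = 5)
1*g + (5 - 4*(-5)) = 1*5 + (5 - 4*(-5)) = 5 + (5 + 20) = 5 + 25 = 30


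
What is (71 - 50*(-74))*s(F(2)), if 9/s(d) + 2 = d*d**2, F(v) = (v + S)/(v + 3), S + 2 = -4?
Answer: -4242375/314 ≈ -13511.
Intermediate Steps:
S = -6 (S = -2 - 4 = -6)
F(v) = (-6 + v)/(3 + v) (F(v) = (v - 6)/(v + 3) = (-6 + v)/(3 + v))
s(d) = 9/(-2 + d**3) (s(d) = 9/(-2 + d*d**2) = 9/(-2 + d**3))
(71 - 50*(-74))*s(F(2)) = (71 - 50*(-74))*(9/(-2 + ((-6 + 2)/(3 + 2))**3)) = (71 + 3700)*(9/(-2 + (-4/5)**3)) = 3771*(9/(-2 + ((1/5)*(-4))**3)) = 3771*(9/(-2 + (-4/5)**3)) = 3771*(9/(-2 - 64/125)) = 3771*(9/(-314/125)) = 3771*(9*(-125/314)) = 3771*(-1125/314) = -4242375/314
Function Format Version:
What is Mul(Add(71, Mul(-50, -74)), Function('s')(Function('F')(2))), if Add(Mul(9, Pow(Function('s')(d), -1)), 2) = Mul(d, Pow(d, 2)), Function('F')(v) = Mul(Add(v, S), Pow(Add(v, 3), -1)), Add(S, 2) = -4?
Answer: Rational(-4242375, 314) ≈ -13511.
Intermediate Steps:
S = -6 (S = Add(-2, -4) = -6)
Function('F')(v) = Mul(Pow(Add(3, v), -1), Add(-6, v)) (Function('F')(v) = Mul(Add(v, -6), Pow(Add(v, 3), -1)) = Mul(Add(-6, v), Pow(Add(3, v), -1)) = Mul(Pow(Add(3, v), -1), Add(-6, v)))
Function('s')(d) = Mul(9, Pow(Add(-2, Pow(d, 3)), -1)) (Function('s')(d) = Mul(9, Pow(Add(-2, Mul(d, Pow(d, 2))), -1)) = Mul(9, Pow(Add(-2, Pow(d, 3)), -1)))
Mul(Add(71, Mul(-50, -74)), Function('s')(Function('F')(2))) = Mul(Add(71, Mul(-50, -74)), Mul(9, Pow(Add(-2, Pow(Mul(Pow(Add(3, 2), -1), Add(-6, 2)), 3)), -1))) = Mul(Add(71, 3700), Mul(9, Pow(Add(-2, Pow(Mul(Pow(5, -1), -4), 3)), -1))) = Mul(3771, Mul(9, Pow(Add(-2, Pow(Mul(Rational(1, 5), -4), 3)), -1))) = Mul(3771, Mul(9, Pow(Add(-2, Pow(Rational(-4, 5), 3)), -1))) = Mul(3771, Mul(9, Pow(Add(-2, Rational(-64, 125)), -1))) = Mul(3771, Mul(9, Pow(Rational(-314, 125), -1))) = Mul(3771, Mul(9, Rational(-125, 314))) = Mul(3771, Rational(-1125, 314)) = Rational(-4242375, 314)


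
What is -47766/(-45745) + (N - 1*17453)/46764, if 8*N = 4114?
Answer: 1945154807/2852292240 ≈ 0.68196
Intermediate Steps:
N = 2057/4 (N = (1/8)*4114 = 2057/4 ≈ 514.25)
-47766/(-45745) + (N - 1*17453)/46764 = -47766/(-45745) + (2057/4 - 1*17453)/46764 = -47766*(-1/45745) + (2057/4 - 17453)*(1/46764) = 47766/45745 - 67755/4*1/46764 = 47766/45745 - 22585/62352 = 1945154807/2852292240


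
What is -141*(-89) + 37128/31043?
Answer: 389595735/31043 ≈ 12550.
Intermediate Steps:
-141*(-89) + 37128/31043 = 12549 + 37128*(1/31043) = 12549 + 37128/31043 = 389595735/31043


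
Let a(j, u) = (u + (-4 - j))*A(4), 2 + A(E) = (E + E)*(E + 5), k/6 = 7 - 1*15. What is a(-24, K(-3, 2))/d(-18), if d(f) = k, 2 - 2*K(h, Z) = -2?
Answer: -385/12 ≈ -32.083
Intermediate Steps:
K(h, Z) = 2 (K(h, Z) = 1 - ½*(-2) = 1 + 1 = 2)
k = -48 (k = 6*(7 - 1*15) = 6*(7 - 15) = 6*(-8) = -48)
A(E) = -2 + 2*E*(5 + E) (A(E) = -2 + (E + E)*(E + 5) = -2 + (2*E)*(5 + E) = -2 + 2*E*(5 + E))
d(f) = -48
a(j, u) = -280 - 70*j + 70*u (a(j, u) = (u + (-4 - j))*(-2 + 2*4² + 10*4) = (-4 + u - j)*(-2 + 2*16 + 40) = (-4 + u - j)*(-2 + 32 + 40) = (-4 + u - j)*70 = -280 - 70*j + 70*u)
a(-24, K(-3, 2))/d(-18) = (-280 - 70*(-24) + 70*2)/(-48) = (-280 + 1680 + 140)*(-1/48) = 1540*(-1/48) = -385/12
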